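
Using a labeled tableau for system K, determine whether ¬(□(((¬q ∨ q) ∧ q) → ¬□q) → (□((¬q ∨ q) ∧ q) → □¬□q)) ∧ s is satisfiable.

1. ¬(□(((¬q ∨ q) ∧ q) → ¬□q) → (□((¬q ∨ q) ∧ q) → □¬□q)) ∧ s, 0
2. ¬(□(((¬q ∨ q) ∧ q) → ¬□q) → (□((¬q ∨ q) ∧ q) → □¬□q)), 0
3. s, 0
4. □(((¬q ∨ q) ∧ q) → ¬□q), 0
5. ¬(□((¬q ∨ q) ∧ q) → □¬□q), 0
6. □((¬q ∨ q) ∧ q), 0
7. ¬□¬□q, 0
8. □q, 1
9. ((¬q ∨ q) ∧ q) → ¬□q, 1
10. (¬q ∨ q) ∧ q, 1
11. ¬q ∨ q, 1
12. q, 1
13. ¬□q, 1
14. ¬q, 2
15. q, 2
Accessibility: 0R1, 1R2
Branch closes: q and ¬q both at 2.
(One branch shown.) All branches close.

Unsatisfiable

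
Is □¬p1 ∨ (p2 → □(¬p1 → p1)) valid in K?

Not valid

Tableau for the negation ¬(□¬p1 ∨ (p2 → □(¬p1 → p1))):
1. ¬(□¬p1 ∨ (p2 → □(¬p1 → p1))), u
2. ¬□¬p1, u
3. ¬(p2 → □(¬p1 → p1)), u
4. p2, u
5. ¬□(¬p1 → p1), u
6. p1, v
7. ¬(¬p1 → p1), w
8. ¬p1, w
Accessibility: uRv, uRw
The negation has an open branch (countermodel exists).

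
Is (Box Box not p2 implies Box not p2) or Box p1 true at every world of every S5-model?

Valid in S5

Tableau for the negation not ((Box Box not p2 implies Box not p2) or Box p1):
1. not ((Box Box not p2 implies Box not p2) or Box p1), u
2. not (Box Box not p2 implies Box not p2), u
3. not Box p1, u
4. Box Box not p2, u
5. not Box not p2, u
6. Box not p2, u
7. not p2, u
8. not p1, v
9. Box not p2, v
10. not p2, v
11. p2, w
12. Box not p2, w
13. not p2, w
Accessibility: uRu, uRv, uRw, vRu, vRv, vRw, wRu, wRv, wRw
Branch closes: p2 and not p2 both at w.
Every branch of the negation's tableau closes; the branch above is one of them.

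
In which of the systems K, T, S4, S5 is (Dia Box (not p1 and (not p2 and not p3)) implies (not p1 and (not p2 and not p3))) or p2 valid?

S4-tableau for the negation not ((Dia Box (not p1 and (not p2 and not p3)) implies (not p1 and (not p2 and not p3))) or p2):
1. not ((Dia Box (not p1 and (not p2 and not p3)) implies (not p1 and (not p2 and not p3))) or p2), u
2. not (Dia Box (not p1 and (not p2 and not p3)) implies (not p1 and (not p2 and not p3))), u
3. not p2, u
4. Dia Box (not p1 and (not p2 and not p3)), u
5. not (not p1 and (not p2 and not p3)), u
6. not (not p2 and not p3), u
7. p3, u
8. Box (not p1 and (not p2 and not p3)), v
9. not p1 and (not p2 and not p3), v
10. not p1, v
11. not p2 and not p3, v
12. not p2, v
13. not p3, v
Accessibility: uRu, uRv, vRv
Complete open branch: countermodel on an S4-frame, so not valid in S4, nor in K, T (the same frame is also a K-frame and a T-frame).
S5-tableau for the negation not ((Dia Box (not p1 and (not p2 and not p3)) implies (not p1 and (not p2 and not p3))) or p2):
1. not ((Dia Box (not p1 and (not p2 and not p3)) implies (not p1 and (not p2 and not p3))) or p2), u
2. not (Dia Box (not p1 and (not p2 and not p3)) implies (not p1 and (not p2 and not p3))), u
3. not p2, u
4. Dia Box (not p1 and (not p2 and not p3)), u
5. not (not p1 and (not p2 and not p3)), u
6. not (not p2 and not p3), u
7. p3, u
8. Box (not p1 and (not p2 and not p3)), v
9. not p1 and (not p2 and not p3), u
10. not p1, u
11. not p2 and not p3, u
12. not p3, u
Accessibility: uRu, uRv, vRu, vRv
Branch closes: p3 and not p3 both at u.
Every branch closes (one shown): valid in S5.

S5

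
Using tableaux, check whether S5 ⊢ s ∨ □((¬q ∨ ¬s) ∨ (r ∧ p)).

Tableau for the negation ¬(s ∨ □((¬q ∨ ¬s) ∨ (r ∧ p))):
1. ¬(s ∨ □((¬q ∨ ¬s) ∨ (r ∧ p))), w0
2. ¬s, w0   [¬∨-rule on 1]
3. ¬□((¬q ∨ ¬s) ∨ (r ∧ p)), w0   [¬∨-rule on 1]
4. ¬((¬q ∨ ¬s) ∨ (r ∧ p)), w1   [¬□-rule on 3: fresh world w1, w0Rw1]
5. ¬(¬q ∨ ¬s), w1   [¬∨-rule on 4]
6. ¬(r ∧ p), w1   [¬∨-rule on 4]
7. q, w1   [¬∨-rule on 5]
8. s, w1   [¬∨-rule on 5]
9. ¬p, w1   [¬∧-rule on 6 (branches; this branch)]
Accessibility: w0Rw0, w0Rw1, w1Rw0, w1Rw1
The negation has an open branch (countermodel exists).

Not valid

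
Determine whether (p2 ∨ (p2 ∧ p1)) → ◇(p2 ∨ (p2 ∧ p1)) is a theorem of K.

Tableau for the negation ¬((p2 ∨ (p2 ∧ p1)) → ◇(p2 ∨ (p2 ∧ p1))):
1. ¬((p2 ∨ (p2 ∧ p1)) → ◇(p2 ∨ (p2 ∧ p1))), w0
2. p2 ∨ (p2 ∧ p1), w0
3. ¬◇(p2 ∨ (p2 ∧ p1)), w0
4. p2 ∧ p1, w0
5. p2, w0
6. p1, w0
The negation has an open branch (countermodel exists).

Not valid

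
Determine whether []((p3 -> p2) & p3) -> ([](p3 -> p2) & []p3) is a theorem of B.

Valid

Tableau for the negation ~([]((p3 -> p2) & p3) -> ([](p3 -> p2) & []p3)):
1. ~([]((p3 -> p2) & p3) -> ([](p3 -> p2) & []p3)), u
2. []((p3 -> p2) & p3), u
3. ~([](p3 -> p2) & []p3), u
4. (p3 -> p2) & p3, u
5. p3 -> p2, u
6. p3, u
7. ~[](p3 -> p2), u
8. p2, u
9. ~(p3 -> p2), v
10. p3, v
11. ~p2, v
12. (p3 -> p2) & p3, v
13. p3 -> p2, v
14. p2, v
Accessibility: uRu, uRv, vRu, vRv
Branch closes: p2 and ~p2 both at v.
All branches of the negation close; one closing branch shown above.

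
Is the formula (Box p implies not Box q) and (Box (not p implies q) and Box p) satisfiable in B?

1. (Box p implies not Box q) and (Box (not p implies q) and Box p), u
2. Box p implies not Box q, u
3. Box (not p implies q) and Box p, u
4. Box (not p implies q), u
5. Box p, u
6. not p implies q, u
7. p, u
8. not Box q, u
9. q, u
10. not q, v
11. not p implies q, v
12. p, v
Accessibility: uRu, uRv, vRu, vRv

Yes, satisfiable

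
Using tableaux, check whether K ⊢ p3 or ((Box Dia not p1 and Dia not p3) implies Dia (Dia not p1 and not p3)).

Tableau for the negation not (p3 or ((Box Dia not p1 and Dia not p3) implies Dia (Dia not p1 and not p3))):
1. not (p3 or ((Box Dia not p1 and Dia not p3) implies Dia (Dia not p1 and not p3))), u
2. not p3, u
3. not ((Box Dia not p1 and Dia not p3) implies Dia (Dia not p1 and not p3)), u
4. Box Dia not p1 and Dia not p3, u
5. not Dia (Dia not p1 and not p3), u
6. Box Dia not p1, u
7. Dia not p3, u
8. not p3, v
9. not (Dia not p1 and not p3), v
10. Dia not p1, v
11. not Dia not p1, v
12. not p1, w
13. p1, w
Accessibility: uRv, vRw
Branch closes: p1 and not p1 both at w.
All branches of the negation close; one closing branch shown above.

Valid in K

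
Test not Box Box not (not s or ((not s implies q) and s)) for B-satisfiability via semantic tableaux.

Yes, satisfiable

1. not Box Box not (not s or ((not s implies q) and s)), w0
2. not Box not (not s or ((not s implies q) and s)), w1
3. not s or ((not s implies q) and s), w2
4. (not s implies q) and s, w2
5. not s implies q, w2
6. s, w2
7. q, w2
Accessibility: w0Rw0, w0Rw1, w1Rw0, w1Rw1, w1Rw2, w2Rw1, w2Rw2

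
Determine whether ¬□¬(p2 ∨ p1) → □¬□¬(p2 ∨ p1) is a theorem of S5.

Valid in S5

Tableau for the negation ¬(¬□¬(p2 ∨ p1) → □¬□¬(p2 ∨ p1)):
1. ¬(¬□¬(p2 ∨ p1) → □¬□¬(p2 ∨ p1)), u
2. ¬□¬(p2 ∨ p1), u
3. ¬□¬□¬(p2 ∨ p1), u
4. p2 ∨ p1, v
5. p1, v
6. □¬(p2 ∨ p1), w
7. ¬(p2 ∨ p1), u
8. ¬p2, u
9. ¬p1, u
10. ¬(p2 ∨ p1), v
11. ¬p2, v
12. ¬p1, v
Accessibility: uRu, uRv, uRw, vRu, vRv, vRw, wRu, wRv, wRw
Branch closes: p1 and ¬p1 both at v.
All branches of the negation close; one closing branch shown above.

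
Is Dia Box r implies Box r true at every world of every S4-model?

Invalid (countermodel exists)

Tableau for the negation not (Dia Box r implies Box r):
1. not (Dia Box r implies Box r), w0
2. Dia Box r, w0   [neg-implies-rule on 1]
3. not Box r, w0   [neg-implies-rule on 1]
4. Box r, w1   [Dia-rule on 2: fresh world w1, w0Rw1]
5. r, w1   [Box-rule on 4 via w1Rw1]
6. not r, w2   [neg-Box-rule on 3: fresh world w2, w0Rw2]
Accessibility: w0Rw0, w0Rw1, w0Rw2, w1Rw1, w2Rw2
The negation has an open branch (countermodel exists).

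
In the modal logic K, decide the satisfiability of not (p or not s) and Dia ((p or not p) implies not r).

Satisfiable

1. not (p or not s) and Dia ((p or not p) implies not r), 0
2. not (p or not s), 0
3. Dia ((p or not p) implies not r), 0
4. not p, 0
5. s, 0
6. (p or not p) implies not r, 1
7. not r, 1
Accessibility: 0R1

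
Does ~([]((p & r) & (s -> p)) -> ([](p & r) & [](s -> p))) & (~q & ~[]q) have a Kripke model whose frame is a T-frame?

1. ~([]((p & r) & (s -> p)) -> ([](p & r) & [](s -> p))) & (~q & ~[]q), 0
2. ~([]((p & r) & (s -> p)) -> ([](p & r) & [](s -> p))), 0   [&-rule on 1]
3. ~q & ~[]q, 0   [&-rule on 1]
4. []((p & r) & (s -> p)), 0   [~->-rule on 2]
5. ~([](p & r) & [](s -> p)), 0   [~->-rule on 2]
6. ~q, 0   [&-rule on 3]
7. ~[]q, 0   [&-rule on 3]
8. (p & r) & (s -> p), 0   [[]-rule on 4 via 0R0]
9. p & r, 0   [&-rule on 8]
10. s -> p, 0   [&-rule on 8]
11. p, 0   [&-rule on 9]
12. r, 0   [&-rule on 9]
13. ~[](s -> p), 0   [~&-rule on 5 (branches; this branch)]
14. ~q, 1   [~[]-rule on 7: fresh world 1, 0R1]
15. (p & r) & (s -> p), 1   [[]-rule on 4 via 0R1]
16. p & r, 1   [&-rule on 15]
17. s -> p, 1   [&-rule on 15]
18. p, 1   [&-rule on 16]
19. r, 1   [&-rule on 16]
20. ~(s -> p), 2   [~[]-rule on 13: fresh world 2, 0R2]
21. s, 2   [~->-rule on 20]
22. ~p, 2   [~->-rule on 20]
23. (p & r) & (s -> p), 2   [[]-rule on 4 via 0R2]
24. p & r, 2   [&-rule on 23]
25. s -> p, 2   [&-rule on 23]
26. p, 2   [&-rule on 24]
27. r, 2   [&-rule on 24]
Accessibility: 0R0, 0R1, 0R2, 1R1, 2R2
Branch closes: p and ~p both at 2.
Every branch closes; the branch above is one of them.

No, unsatisfiable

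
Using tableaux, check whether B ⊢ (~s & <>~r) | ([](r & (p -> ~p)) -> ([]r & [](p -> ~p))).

Valid in B

Tableau for the negation ~((~s & <>~r) | ([](r & (p -> ~p)) -> ([]r & [](p -> ~p)))):
1. ~((~s & <>~r) | ([](r & (p -> ~p)) -> ([]r & [](p -> ~p)))), u
2. ~(~s & <>~r), u
3. ~([](r & (p -> ~p)) -> ([]r & [](p -> ~p))), u
4. [](r & (p -> ~p)), u
5. ~([]r & [](p -> ~p)), u
6. r & (p -> ~p), u
7. r, u
8. p -> ~p, u
9. ~<>~r, u
10. ~[](p -> ~p), u
11. ~p, u
12. ~(p -> ~p), v
13. p, v
14. r & (p -> ~p), v
15. r, v
16. p -> ~p, v
17. ~p, v
Accessibility: uRu, uRv, vRu, vRv
Branch closes: p and ~p both at v.
Every branch of the negation's tableau closes; the branch above is one of them.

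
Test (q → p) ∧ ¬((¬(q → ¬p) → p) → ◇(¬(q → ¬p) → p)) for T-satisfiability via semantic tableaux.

1. (q → p) ∧ ¬((¬(q → ¬p) → p) → ◇(¬(q → ¬p) → p)), w0
2. q → p, w0   [∧-rule on 1]
3. ¬((¬(q → ¬p) → p) → ◇(¬(q → ¬p) → p)), w0   [∧-rule on 1]
4. ¬(q → ¬p) → p, w0   [¬→-rule on 3]
5. ¬◇(¬(q → ¬p) → p), w0   [¬→-rule on 3]
6. ¬(¬(q → ¬p) → p), w0   [¬◇-rule on 5 via w0Rw0]
7. ¬(q → ¬p), w0   [¬→-rule on 6]
8. ¬p, w0   [¬→-rule on 6]
9. q, w0   [¬→-rule on 7]
10. p, w0   [¬→-rule on 7]
Accessibility: w0Rw0
Branch closes: p and ¬p both at w0.
Every branch closes; the branch above is one of them.

Unsatisfiable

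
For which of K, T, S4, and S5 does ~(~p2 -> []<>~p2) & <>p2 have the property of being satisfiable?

S5-tableau for the formula:
1. ~(~p2 -> []<>~p2) & <>p2, u
2. ~(~p2 -> []<>~p2), u   [&-rule on 1]
3. <>p2, u   [&-rule on 1]
4. ~p2, u   [~->-rule on 2]
5. ~[]<>~p2, u   [~->-rule on 2]
6. p2, v   [<>-rule on 3: fresh world v, uRv]
7. ~<>~p2, w   [~[]-rule on 5: fresh world w, uRw]
8. p2, u   [~<>-rule on 7 via wRu]
Accessibility: uRu, uRv, uRw, vRu, vRv, vRw, wRu, wRv, wRw
Branch closes: p2 and ~p2 both at u.
Every branch closes (one shown): unsatisfiable in S5.
S4-tableau for the formula:
1. ~(~p2 -> []<>~p2) & <>p2, u
2. ~(~p2 -> []<>~p2), u   [&-rule on 1]
3. <>p2, u   [&-rule on 1]
4. ~p2, u   [~->-rule on 2]
5. ~[]<>~p2, u   [~->-rule on 2]
6. p2, v   [<>-rule on 3: fresh world v, uRv]
7. ~<>~p2, w   [~[]-rule on 5: fresh world w, uRw]
8. p2, w   [~<>-rule on 7 via wRw]
Accessibility: uRu, uRv, uRw, vRv, wRw
Complete open branch: satisfiable in S4, hence also in K, T (this S4-model is also a K-model and a T-model).

K, T, S4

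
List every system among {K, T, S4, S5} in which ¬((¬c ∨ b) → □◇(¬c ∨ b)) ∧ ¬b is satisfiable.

S5-tableau for the formula:
1. ¬((¬c ∨ b) → □◇(¬c ∨ b)) ∧ ¬b, 0
2. ¬((¬c ∨ b) → □◇(¬c ∨ b)), 0
3. ¬b, 0
4. ¬c ∨ b, 0
5. ¬□◇(¬c ∨ b), 0
6. ¬c, 0
7. ¬◇(¬c ∨ b), 1
8. ¬(¬c ∨ b), 0
9. c, 0
Accessibility: 0R0, 0R1, 1R0, 1R1
Branch closes: c and ¬c both at 0.
Every branch closes (one shown): unsatisfiable in S5.
S4-tableau for the formula:
1. ¬((¬c ∨ b) → □◇(¬c ∨ b)) ∧ ¬b, 0
2. ¬((¬c ∨ b) → □◇(¬c ∨ b)), 0
3. ¬b, 0
4. ¬c ∨ b, 0
5. ¬□◇(¬c ∨ b), 0
6. ¬c, 0
7. ¬◇(¬c ∨ b), 1
8. ¬(¬c ∨ b), 1
9. c, 1
10. ¬b, 1
Accessibility: 0R0, 0R1, 1R1
Complete open branch: satisfiable in S4, hence also in K, T (this S4-model is also a K-model and a T-model).

K, T, S4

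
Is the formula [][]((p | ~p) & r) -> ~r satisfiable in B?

Satisfiable (open branch found)

1. [][]((p | ~p) & r) -> ~r, w0
2. ~r, w0
Accessibility: w0Rw0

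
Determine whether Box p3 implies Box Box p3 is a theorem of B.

Tableau for the negation not (Box p3 implies Box Box p3):
1. not (Box p3 implies Box Box p3), u
2. Box p3, u
3. not Box Box p3, u
4. p3, u
5. not Box p3, v
6. p3, v
7. not p3, w
Accessibility: uRu, uRv, vRu, vRv, vRw, wRv, wRw
The negation has an open branch (countermodel exists).

Invalid (countermodel exists)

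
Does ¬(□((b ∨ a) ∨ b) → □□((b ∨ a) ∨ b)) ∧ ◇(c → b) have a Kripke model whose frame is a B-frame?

Yes, satisfiable

1. ¬(□((b ∨ a) ∨ b) → □□((b ∨ a) ∨ b)) ∧ ◇(c → b), w0
2. ¬(□((b ∨ a) ∨ b) → □□((b ∨ a) ∨ b)), w0
3. ◇(c → b), w0
4. □((b ∨ a) ∨ b), w0
5. ¬□□((b ∨ a) ∨ b), w0
6. (b ∨ a) ∨ b, w0
7. b, w0
8. c → b, w1
9. (b ∨ a) ∨ b, w1
10. b, w1
11. ¬□((b ∨ a) ∨ b), w2
12. (b ∨ a) ∨ b, w2
13. b, w2
14. ¬((b ∨ a) ∨ b), w3
15. ¬(b ∨ a), w3
16. ¬b, w3
17. ¬a, w3
Accessibility: w0Rw0, w0Rw1, w0Rw2, w1Rw0, w1Rw1, w2Rw0, w2Rw2, w2Rw3, w3Rw2, w3Rw3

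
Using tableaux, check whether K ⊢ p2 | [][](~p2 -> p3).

Invalid (countermodel exists)

Tableau for the negation ~(p2 | [][](~p2 -> p3)):
1. ~(p2 | [][](~p2 -> p3)), u
2. ~p2, u
3. ~[][](~p2 -> p3), u
4. ~[](~p2 -> p3), v
5. ~(~p2 -> p3), w
6. ~p2, w
7. ~p3, w
Accessibility: uRv, vRw
The negation has an open branch (countermodel exists).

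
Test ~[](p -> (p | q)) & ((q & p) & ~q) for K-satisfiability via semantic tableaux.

1. ~[](p -> (p | q)) & ((q & p) & ~q), u
2. ~[](p -> (p | q)), u
3. (q & p) & ~q, u
4. q & p, u
5. ~q, u
6. q, u
7. p, u
Branch closes: q and ~q both at u.
(One branch shown.) All branches close.

No, unsatisfiable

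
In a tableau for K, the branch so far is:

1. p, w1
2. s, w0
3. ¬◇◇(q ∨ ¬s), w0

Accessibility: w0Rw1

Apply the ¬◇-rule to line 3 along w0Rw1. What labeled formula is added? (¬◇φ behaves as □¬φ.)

¬◇φ behaves as □¬φ: propagate the negated body to each accessible world.

¬◇(q ∨ ¬s), w1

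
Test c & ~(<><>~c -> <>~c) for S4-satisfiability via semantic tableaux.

No, unsatisfiable

1. c & ~(<><>~c -> <>~c), w0
2. c, w0
3. ~(<><>~c -> <>~c), w0
4. <><>~c, w0
5. ~<>~c, w0
6. <>~c, w1
7. c, w1
8. ~c, w2
9. c, w2
Accessibility: w0Rw0, w0Rw1, w0Rw2, w1Rw1, w1Rw2, w2Rw2
Branch closes: c and ~c both at w2.
All branches of the tableau close; one closing branch shown above.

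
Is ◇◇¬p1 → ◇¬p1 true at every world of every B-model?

Tableau for the negation ¬(◇◇¬p1 → ◇¬p1):
1. ¬(◇◇¬p1 → ◇¬p1), w0
2. ◇◇¬p1, w0
3. ¬◇¬p1, w0
4. p1, w0
5. ◇¬p1, w1
6. p1, w1
7. ¬p1, w2
Accessibility: w0Rw0, w0Rw1, w1Rw0, w1Rw1, w1Rw2, w2Rw1, w2Rw2
The negation has an open branch (countermodel exists).

Not valid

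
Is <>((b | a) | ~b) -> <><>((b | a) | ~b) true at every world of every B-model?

Valid in B

Tableau for the negation ~(<>((b | a) | ~b) -> <><>((b | a) | ~b)):
1. ~(<>((b | a) | ~b) -> <><>((b | a) | ~b)), u
2. <>((b | a) | ~b), u   [~->-rule on 1]
3. ~<><>((b | a) | ~b), u   [~->-rule on 1]
4. ~<>((b | a) | ~b), u   [~<>-rule on 3 via uRu]
5. ~((b | a) | ~b), u   [~<>-rule on 4 via uRu]
6. ~(b | a), u   [~|-rule on 5]
7. b, u   [~|-rule on 5]
8. ~b, u   [~|-rule on 6]
9. ~a, u   [~|-rule on 6]
Accessibility: uRu
Branch closes: b and ~b both at u.
All branches of the negation close; one closing branch shown above.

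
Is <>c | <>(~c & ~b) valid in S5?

Invalid (countermodel exists)

Tableau for the negation ~(<>c | <>(~c & ~b)):
1. ~(<>c | <>(~c & ~b)), u
2. ~<>c, u   [~|-rule on 1]
3. ~<>(~c & ~b), u   [~|-rule on 1]
4. ~c, u   [~<>-rule on 2 via uRu]
5. ~(~c & ~b), u   [~<>-rule on 3 via uRu]
6. b, u   [~&-rule on 5 (branches; this branch)]
Accessibility: uRu
The negation has an open branch (countermodel exists).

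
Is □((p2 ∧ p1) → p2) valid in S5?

Tableau for the negation ¬□((p2 ∧ p1) → p2):
1. ¬□((p2 ∧ p1) → p2), 0
2. ¬((p2 ∧ p1) → p2), 1   [¬□-rule on 1: fresh world 1, 0R1]
3. p2 ∧ p1, 1   [¬→-rule on 2]
4. ¬p2, 1   [¬→-rule on 2]
5. p2, 1   [∧-rule on 3]
6. p1, 1   [∧-rule on 3]
Accessibility: 0R0, 0R1, 1R0, 1R1
Branch closes: p2 and ¬p2 both at 1.
All branches of the negation close; one closing branch shown above.

Yes, valid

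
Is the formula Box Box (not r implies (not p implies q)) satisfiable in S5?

Satisfiable

1. Box Box (not r implies (not p implies q)), 0
2. Box (not r implies (not p implies q)), 0
3. not r implies (not p implies q), 0
4. not p implies q, 0
5. q, 0
Accessibility: 0R0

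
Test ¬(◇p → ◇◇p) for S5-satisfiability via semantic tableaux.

1. ¬(◇p → ◇◇p), w0
2. ◇p, w0
3. ¬◇◇p, w0
4. ¬◇p, w0
5. ¬p, w0
6. p, w1
7. ¬◇p, w1
8. ¬p, w1
Accessibility: w0Rw0, w0Rw1, w1Rw0, w1Rw1
Branch closes: p and ¬p both at w1.
All branches of the tableau close; one closing branch shown above.

Unsatisfiable (every branch closes)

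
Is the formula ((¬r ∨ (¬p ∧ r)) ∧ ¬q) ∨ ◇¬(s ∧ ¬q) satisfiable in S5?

1. ((¬r ∨ (¬p ∧ r)) ∧ ¬q) ∨ ◇¬(s ∧ ¬q), w0
2. ◇¬(s ∧ ¬q), w0
3. ¬(s ∧ ¬q), w1
4. q, w1
Accessibility: w0Rw0, w0Rw1, w1Rw0, w1Rw1

Satisfiable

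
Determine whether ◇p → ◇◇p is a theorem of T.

Yes, valid

Tableau for the negation ¬(◇p → ◇◇p):
1. ¬(◇p → ◇◇p), w0
2. ◇p, w0   [¬→-rule on 1]
3. ¬◇◇p, w0   [¬→-rule on 1]
4. ¬◇p, w0   [¬◇-rule on 3 via w0Rw0]
5. ¬p, w0   [¬◇-rule on 4 via w0Rw0]
6. p, w1   [◇-rule on 2: fresh world w1, w0Rw1]
7. ¬◇p, w1   [¬◇-rule on 3 via w0Rw1]
8. ¬p, w1   [¬◇-rule on 4 via w0Rw1]
Accessibility: w0Rw0, w0Rw1, w1Rw1
Branch closes: p and ¬p both at w1.
All branches of the negation close; one closing branch shown above.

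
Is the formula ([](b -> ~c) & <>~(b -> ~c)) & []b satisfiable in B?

Unsatisfiable (every branch closes)

1. ([](b -> ~c) & <>~(b -> ~c)) & []b, w0
2. [](b -> ~c) & <>~(b -> ~c), w0
3. []b, w0
4. [](b -> ~c), w0
5. <>~(b -> ~c), w0
6. b, w0
7. b -> ~c, w0
8. ~c, w0
9. ~(b -> ~c), w1
10. b, w1
11. c, w1
12. b -> ~c, w1
13. ~c, w1
Accessibility: w0Rw0, w0Rw1, w1Rw0, w1Rw1
Branch closes: c and ~c both at w1.
(One branch shown.) All branches close.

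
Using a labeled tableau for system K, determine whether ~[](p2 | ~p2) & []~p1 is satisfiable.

1. ~[](p2 | ~p2) & []~p1, 0
2. ~[](p2 | ~p2), 0
3. []~p1, 0
4. ~(p2 | ~p2), 1
5. ~p2, 1
6. p2, 1
Accessibility: 0R1
Branch closes: p2 and ~p2 both at 1.
All branches of the tableau close; one closing branch shown above.

Unsatisfiable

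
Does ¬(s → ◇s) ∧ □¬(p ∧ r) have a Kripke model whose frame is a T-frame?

No, unsatisfiable

1. ¬(s → ◇s) ∧ □¬(p ∧ r), u
2. ¬(s → ◇s), u   [∧-rule on 1]
3. □¬(p ∧ r), u   [∧-rule on 1]
4. s, u   [¬→-rule on 2]
5. ¬◇s, u   [¬→-rule on 2]
6. ¬(p ∧ r), u   [□-rule on 3 via uRu]
7. ¬s, u   [¬◇-rule on 5 via uRu]
Accessibility: uRu
Branch closes: s and ¬s both at u.
Every branch closes; the branch above is one of them.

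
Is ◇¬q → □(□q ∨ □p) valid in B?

Tableau for the negation ¬(◇¬q → □(□q ∨ □p)):
1. ¬(◇¬q → □(□q ∨ □p)), u
2. ◇¬q, u
3. ¬□(□q ∨ □p), u
4. ¬q, v
5. ¬(□q ∨ □p), w
6. ¬□q, w
7. ¬□p, w
8. ¬q, x
9. ¬p, y
Accessibility: uRu, uRv, uRw, vRu, vRv, wRu, wRw, wRx, wRy, xRw, xRx, yRw, yRy
The negation has an open branch (countermodel exists).

No, not valid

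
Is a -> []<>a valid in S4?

Tableau for the negation ~(a -> []<>a):
1. ~(a -> []<>a), u
2. a, u
3. ~[]<>a, u
4. ~<>a, v
5. ~a, v
Accessibility: uRu, uRv, vRv
The negation has an open branch (countermodel exists).

Not valid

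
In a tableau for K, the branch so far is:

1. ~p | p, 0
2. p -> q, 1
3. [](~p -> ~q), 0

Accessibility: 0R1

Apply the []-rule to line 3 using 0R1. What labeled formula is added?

~p -> ~q, 1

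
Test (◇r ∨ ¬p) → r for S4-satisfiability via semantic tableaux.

Satisfiable

1. (◇r ∨ ¬p) → r, u
2. r, u   [→-rule on 1 (branches; this branch)]
Accessibility: uRu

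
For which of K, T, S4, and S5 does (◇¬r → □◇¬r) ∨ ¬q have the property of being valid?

S5-tableau for the negation ¬((◇¬r → □◇¬r) ∨ ¬q):
1. ¬((◇¬r → □◇¬r) ∨ ¬q), 0
2. ¬(◇¬r → □◇¬r), 0
3. q, 0
4. ◇¬r, 0
5. ¬□◇¬r, 0
6. ¬r, 1
7. ¬◇¬r, 2
8. r, 0
9. r, 1
Accessibility: 0R0, 0R1, 0R2, 1R0, 1R1, 1R2, 2R0, 2R1, 2R2
Branch closes: r and ¬r both at 1.
Every branch closes (one shown): valid in S5.
S4-tableau for the negation ¬((◇¬r → □◇¬r) ∨ ¬q):
1. ¬((◇¬r → □◇¬r) ∨ ¬q), 0
2. ¬(◇¬r → □◇¬r), 0
3. q, 0
4. ◇¬r, 0
5. ¬□◇¬r, 0
6. ¬r, 1
7. ¬◇¬r, 2
8. r, 2
Accessibility: 0R0, 0R1, 0R2, 1R1, 2R2
Complete open branch: countermodel on an S4-frame, so not valid in S4, nor in K, T (the same frame is also a K-frame and a T-frame).

S5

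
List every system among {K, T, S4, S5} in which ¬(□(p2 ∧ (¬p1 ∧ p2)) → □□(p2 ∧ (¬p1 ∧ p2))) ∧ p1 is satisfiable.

K

T-tableau for the formula:
1. ¬(□(p2 ∧ (¬p1 ∧ p2)) → □□(p2 ∧ (¬p1 ∧ p2))) ∧ p1, u
2. ¬(□(p2 ∧ (¬p1 ∧ p2)) → □□(p2 ∧ (¬p1 ∧ p2))), u
3. p1, u
4. □(p2 ∧ (¬p1 ∧ p2)), u
5. ¬□□(p2 ∧ (¬p1 ∧ p2)), u
6. p2 ∧ (¬p1 ∧ p2), u
7. p2, u
8. ¬p1 ∧ p2, u
9. ¬p1, u
Accessibility: uRu
Branch closes: p1 and ¬p1 both at u.
Every branch closes (one shown): unsatisfiable in T, hence also in S4, S5 (every S4/S5-frame is a T-frame).
K-tableau for the formula:
1. ¬(□(p2 ∧ (¬p1 ∧ p2)) → □□(p2 ∧ (¬p1 ∧ p2))) ∧ p1, u
2. ¬(□(p2 ∧ (¬p1 ∧ p2)) → □□(p2 ∧ (¬p1 ∧ p2))), u
3. p1, u
4. □(p2 ∧ (¬p1 ∧ p2)), u
5. ¬□□(p2 ∧ (¬p1 ∧ p2)), u
6. ¬□(p2 ∧ (¬p1 ∧ p2)), v
7. p2 ∧ (¬p1 ∧ p2), v
8. p2, v
9. ¬p1 ∧ p2, v
10. ¬p1, v
11. ¬(p2 ∧ (¬p1 ∧ p2)), w
12. ¬(¬p1 ∧ p2), w
13. ¬p2, w
Accessibility: uRv, vRw
Complete open branch: satisfiable in K.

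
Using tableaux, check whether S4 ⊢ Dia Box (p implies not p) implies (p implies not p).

Invalid (countermodel exists)

Tableau for the negation not (Dia Box (p implies not p) implies (p implies not p)):
1. not (Dia Box (p implies not p) implies (p implies not p)), 0
2. Dia Box (p implies not p), 0
3. not (p implies not p), 0
4. p, 0
5. Box (p implies not p), 1
6. p implies not p, 1
7. not p, 1
Accessibility: 0R0, 0R1, 1R1
The negation has an open branch (countermodel exists).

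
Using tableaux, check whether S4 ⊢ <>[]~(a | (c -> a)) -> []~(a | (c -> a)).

Not valid

Tableau for the negation ~(<>[]~(a | (c -> a)) -> []~(a | (c -> a))):
1. ~(<>[]~(a | (c -> a)) -> []~(a | (c -> a))), w0
2. <>[]~(a | (c -> a)), w0   [~->-rule on 1]
3. ~[]~(a | (c -> a)), w0   [~->-rule on 1]
4. []~(a | (c -> a)), w1   [<>-rule on 2: fresh world w1, w0Rw1]
5. ~(a | (c -> a)), w1   [[]-rule on 4 via w1Rw1]
6. ~a, w1   [~|-rule on 5]
7. ~(c -> a), w1   [~|-rule on 5]
8. c, w1   [~->-rule on 7]
9. a | (c -> a), w2   [~[]-rule on 3: fresh world w2, w0Rw2]
10. c -> a, w2   [|-rule on 9 (branches; this branch)]
11. a, w2   [->-rule on 10 (branches; this branch)]
Accessibility: w0Rw0, w0Rw1, w0Rw2, w1Rw1, w2Rw2
The negation has an open branch (countermodel exists).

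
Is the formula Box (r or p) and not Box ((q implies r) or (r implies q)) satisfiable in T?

1. Box (r or p) and not Box ((q implies r) or (r implies q)), u
2. Box (r or p), u
3. not Box ((q implies r) or (r implies q)), u
4. r or p, u
5. p, u
6. not ((q implies r) or (r implies q)), v
7. not (q implies r), v
8. not (r implies q), v
9. q, v
10. not r, v
11. r, v
12. not q, v
Accessibility: uRu, uRv, vRv
Branch closes: r and not r both at v.
All branches of the tableau close; one closing branch shown above.

Unsatisfiable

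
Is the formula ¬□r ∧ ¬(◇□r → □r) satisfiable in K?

Satisfiable

1. ¬□r ∧ ¬(◇□r → □r), 0
2. ¬□r, 0
3. ¬(◇□r → □r), 0
4. ◇□r, 0
5. ¬r, 1
6. □r, 2
Accessibility: 0R1, 0R2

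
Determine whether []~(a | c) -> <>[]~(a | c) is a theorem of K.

Tableau for the negation ~([]~(a | c) -> <>[]~(a | c)):
1. ~([]~(a | c) -> <>[]~(a | c)), 0
2. []~(a | c), 0
3. ~<>[]~(a | c), 0
The negation has an open branch (countermodel exists).

Invalid (countermodel exists)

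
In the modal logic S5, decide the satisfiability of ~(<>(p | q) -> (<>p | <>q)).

1. ~(<>(p | q) -> (<>p | <>q)), 0
2. <>(p | q), 0
3. ~(<>p | <>q), 0
4. ~<>p, 0
5. ~<>q, 0
6. ~p, 0
7. ~q, 0
8. p | q, 1
9. ~p, 1
10. ~q, 1
11. q, 1
Accessibility: 0R0, 0R1, 1R0, 1R1
Branch closes: q and ~q both at 1.
(One branch shown.) All branches close.

No, unsatisfiable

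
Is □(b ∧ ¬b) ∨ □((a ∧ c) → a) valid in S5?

Tableau for the negation ¬(□(b ∧ ¬b) ∨ □((a ∧ c) → a)):
1. ¬(□(b ∧ ¬b) ∨ □((a ∧ c) → a)), 0
2. ¬□(b ∧ ¬b), 0   [¬∨-rule on 1]
3. ¬□((a ∧ c) → a), 0   [¬∨-rule on 1]
4. ¬(b ∧ ¬b), 1   [¬□-rule on 2: fresh world 1, 0R1]
5. b, 1   [¬∧-rule on 4 (branches; this branch)]
6. ¬((a ∧ c) → a), 2   [¬□-rule on 3: fresh world 2, 0R2]
7. a ∧ c, 2   [¬→-rule on 6]
8. ¬a, 2   [¬→-rule on 6]
9. a, 2   [∧-rule on 7]
10. c, 2   [∧-rule on 7]
Accessibility: 0R0, 0R1, 0R2, 1R0, 1R1, 1R2, 2R0, 2R1, 2R2
Branch closes: a and ¬a both at 2.
All branches of the negation close; one closing branch shown above.

Valid in S5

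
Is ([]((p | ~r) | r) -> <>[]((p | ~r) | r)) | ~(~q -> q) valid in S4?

Tableau for the negation ~(([]((p | ~r) | r) -> <>[]((p | ~r) | r)) | ~(~q -> q)):
1. ~(([]((p | ~r) | r) -> <>[]((p | ~r) | r)) | ~(~q -> q)), 0
2. ~([]((p | ~r) | r) -> <>[]((p | ~r) | r)), 0   [~|-rule on 1]
3. ~q -> q, 0   [~|-rule on 1]
4. []((p | ~r) | r), 0   [~->-rule on 2]
5. ~<>[]((p | ~r) | r), 0   [~->-rule on 2]
6. (p | ~r) | r, 0   [[]-rule on 4 via 0R0]
7. ~[]((p | ~r) | r), 0   [~<>-rule on 5 via 0R0]
8. q, 0   [->-rule on 3 (branches; this branch)]
9. p | ~r, 0   [|-rule on 6 (branches; this branch)]
10. ~r, 0   [|-rule on 9 (branches; this branch)]
11. ~((p | ~r) | r), 1   [~[]-rule on 7: fresh world 1, 0R1]
12. ~(p | ~r), 1   [~|-rule on 11]
13. ~r, 1   [~|-rule on 11]
14. ~p, 1   [~|-rule on 12]
15. r, 1   [~|-rule on 12]
Accessibility: 0R0, 0R1, 1R1
Branch closes: r and ~r both at 1.
Every branch of the negation's tableau closes; the branch above is one of them.

Valid in S4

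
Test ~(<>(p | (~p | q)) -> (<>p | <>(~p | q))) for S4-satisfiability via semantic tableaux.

1. ~(<>(p | (~p | q)) -> (<>p | <>(~p | q))), 0
2. <>(p | (~p | q)), 0
3. ~(<>p | <>(~p | q)), 0
4. ~<>p, 0
5. ~<>(~p | q), 0
6. ~p, 0
7. ~(~p | q), 0
8. p, 0
9. ~q, 0
Accessibility: 0R0
Branch closes: p and ~p both at 0.
All branches of the tableau close; one closing branch shown above.

Unsatisfiable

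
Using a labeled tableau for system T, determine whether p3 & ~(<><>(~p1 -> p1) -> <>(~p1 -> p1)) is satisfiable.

Satisfiable (open branch found)

1. p3 & ~(<><>(~p1 -> p1) -> <>(~p1 -> p1)), 0
2. p3, 0   [&-rule on 1]
3. ~(<><>(~p1 -> p1) -> <>(~p1 -> p1)), 0   [&-rule on 1]
4. <><>(~p1 -> p1), 0   [~->-rule on 3]
5. ~<>(~p1 -> p1), 0   [~->-rule on 3]
6. ~(~p1 -> p1), 0   [~<>-rule on 5 via 0R0]
7. ~p1, 0   [~->-rule on 6]
8. <>(~p1 -> p1), 1   [<>-rule on 4: fresh world 1, 0R1]
9. ~(~p1 -> p1), 1   [~<>-rule on 5 via 0R1]
10. ~p1, 1   [~->-rule on 9]
11. ~p1 -> p1, 2   [<>-rule on 8: fresh world 2, 1R2]
12. p1, 2   [->-rule on 11 (branches; this branch)]
Accessibility: 0R0, 0R1, 1R1, 1R2, 2R2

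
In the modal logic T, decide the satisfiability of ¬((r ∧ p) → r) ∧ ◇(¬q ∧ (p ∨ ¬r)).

1. ¬((r ∧ p) → r) ∧ ◇(¬q ∧ (p ∨ ¬r)), w0
2. ¬((r ∧ p) → r), w0
3. ◇(¬q ∧ (p ∨ ¬r)), w0
4. r ∧ p, w0
5. ¬r, w0
6. r, w0
7. p, w0
Accessibility: w0Rw0
Branch closes: r and ¬r both at w0.
Every branch closes; the branch above is one of them.

Unsatisfiable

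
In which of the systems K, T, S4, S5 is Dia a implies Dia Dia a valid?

T-tableau for the negation not (Dia a implies Dia Dia a):
1. not (Dia a implies Dia Dia a), u
2. Dia a, u   [neg-implies-rule on 1]
3. not Dia Dia a, u   [neg-implies-rule on 1]
4. not Dia a, u   [neg-Dia-rule on 3 via uRu]
5. not a, u   [neg-Dia-rule on 4 via uRu]
6. a, v   [Dia-rule on 2: fresh world v, uRv]
7. not Dia a, v   [neg-Dia-rule on 3 via uRv]
8. not a, v   [neg-Dia-rule on 4 via uRv]
Accessibility: uRu, uRv, vRv
Branch closes: a and not a both at v.
Every branch closes (one shown): valid in T, hence also in S4, S5 (every theorem of T is a theorem of S4 and S5).
K-tableau for the negation not (Dia a implies Dia Dia a):
1. not (Dia a implies Dia Dia a), u
2. Dia a, u   [neg-implies-rule on 1]
3. not Dia Dia a, u   [neg-implies-rule on 1]
4. a, v   [Dia-rule on 2: fresh world v, uRv]
5. not Dia a, v   [neg-Dia-rule on 3 via uRv]
Accessibility: uRv
Complete open branch: countermodel on a K-frame, so not valid in K.

T, S4, S5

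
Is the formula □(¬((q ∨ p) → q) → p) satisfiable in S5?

1. □(¬((q ∨ p) → q) → p), u
2. ¬((q ∨ p) → q) → p, u   [□-rule on 1 via uRu]
3. p, u   [→-rule on 2 (branches; this branch)]
Accessibility: uRu

Satisfiable (open branch found)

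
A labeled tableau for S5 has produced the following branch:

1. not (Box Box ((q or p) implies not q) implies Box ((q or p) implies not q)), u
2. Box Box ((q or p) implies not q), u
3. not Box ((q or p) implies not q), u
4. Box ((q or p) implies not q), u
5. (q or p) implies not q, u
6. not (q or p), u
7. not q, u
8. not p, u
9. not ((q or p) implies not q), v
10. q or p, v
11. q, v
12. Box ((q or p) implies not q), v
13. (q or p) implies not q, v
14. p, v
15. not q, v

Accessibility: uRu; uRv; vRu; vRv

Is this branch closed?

Both q and not q appear at v.

Closed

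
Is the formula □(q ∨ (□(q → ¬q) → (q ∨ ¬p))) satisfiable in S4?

1. □(q ∨ (□(q → ¬q) → (q ∨ ¬p))), 0
2. q ∨ (□(q → ¬q) → (q ∨ ¬p)), 0
3. □(q → ¬q) → (q ∨ ¬p), 0
4. q ∨ ¬p, 0
5. ¬p, 0
Accessibility: 0R0

Yes, satisfiable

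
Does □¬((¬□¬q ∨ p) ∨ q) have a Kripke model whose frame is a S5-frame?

1. □¬((¬□¬q ∨ p) ∨ q), w0
2. ¬((¬□¬q ∨ p) ∨ q), w0   [□-rule on 1 via w0Rw0]
3. ¬(¬□¬q ∨ p), w0   [¬∨-rule on 2]
4. ¬q, w0   [¬∨-rule on 2]
5. □¬q, w0   [¬∨-rule on 3]
6. ¬p, w0   [¬∨-rule on 3]
Accessibility: w0Rw0

Satisfiable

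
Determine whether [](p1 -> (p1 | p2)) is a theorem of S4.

Tableau for the negation ~[](p1 -> (p1 | p2)):
1. ~[](p1 -> (p1 | p2)), w0
2. ~(p1 -> (p1 | p2)), w1
3. p1, w1
4. ~(p1 | p2), w1
5. ~p1, w1
6. ~p2, w1
Accessibility: w0Rw0, w0Rw1, w1Rw1
Branch closes: p1 and ~p1 both at w1.
All branches of the negation close; one closing branch shown above.

Valid in S4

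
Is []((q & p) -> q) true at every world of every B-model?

Yes, valid

Tableau for the negation ~[]((q & p) -> q):
1. ~[]((q & p) -> q), 0
2. ~((q & p) -> q), 1
3. q & p, 1
4. ~q, 1
5. q, 1
6. p, 1
Accessibility: 0R0, 0R1, 1R0, 1R1
Branch closes: q and ~q both at 1.
All branches of the negation close; one closing branch shown above.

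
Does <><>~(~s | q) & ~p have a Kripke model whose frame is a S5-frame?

Satisfiable (open branch found)

1. <><>~(~s | q) & ~p, 0
2. <><>~(~s | q), 0   [&-rule on 1]
3. ~p, 0   [&-rule on 1]
4. <>~(~s | q), 1   [<>-rule on 2: fresh world 1, 0R1]
5. ~(~s | q), 2   [<>-rule on 4: fresh world 2, 1R2]
6. s, 2   [~|-rule on 5]
7. ~q, 2   [~|-rule on 5]
Accessibility: 0R0, 0R1, 0R2, 1R0, 1R1, 1R2, 2R0, 2R1, 2R2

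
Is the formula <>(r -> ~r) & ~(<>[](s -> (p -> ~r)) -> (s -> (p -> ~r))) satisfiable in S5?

No, unsatisfiable

1. <>(r -> ~r) & ~(<>[](s -> (p -> ~r)) -> (s -> (p -> ~r))), w0
2. <>(r -> ~r), w0
3. ~(<>[](s -> (p -> ~r)) -> (s -> (p -> ~r))), w0
4. <>[](s -> (p -> ~r)), w0
5. ~(s -> (p -> ~r)), w0
6. s, w0
7. ~(p -> ~r), w0
8. p, w0
9. r, w0
10. r -> ~r, w1
11. ~r, w1
12. [](s -> (p -> ~r)), w2
13. s -> (p -> ~r), w0
14. s -> (p -> ~r), w1
15. s -> (p -> ~r), w2
16. p -> ~r, w0
17. p -> ~r, w1
18. p -> ~r, w2
19. ~r, w0
Accessibility: w0Rw0, w0Rw1, w0Rw2, w1Rw0, w1Rw1, w1Rw2, w2Rw0, w2Rw1, w2Rw2
Branch closes: r and ~r both at w0.
(One branch shown.) All branches close.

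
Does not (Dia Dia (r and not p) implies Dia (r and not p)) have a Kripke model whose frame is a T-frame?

1. not (Dia Dia (r and not p) implies Dia (r and not p)), w0
2. Dia Dia (r and not p), w0
3. not Dia (r and not p), w0
4. not (r and not p), w0
5. p, w0
6. Dia (r and not p), w1
7. not (r and not p), w1
8. p, w1
9. r and not p, w2
10. r, w2
11. not p, w2
Accessibility: w0Rw0, w0Rw1, w1Rw1, w1Rw2, w2Rw2

Satisfiable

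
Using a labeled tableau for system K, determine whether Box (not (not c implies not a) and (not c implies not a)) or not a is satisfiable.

1. Box (not (not c implies not a) and (not c implies not a)) or not a, u
2. not a, u

Yes, satisfiable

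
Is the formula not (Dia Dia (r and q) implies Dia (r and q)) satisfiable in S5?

No, unsatisfiable

1. not (Dia Dia (r and q) implies Dia (r and q)), w0
2. Dia Dia (r and q), w0
3. not Dia (r and q), w0
4. not (r and q), w0
5. not q, w0
6. Dia (r and q), w1
7. not (r and q), w1
8. not q, w1
9. r and q, w2
10. r, w2
11. q, w2
12. not (r and q), w2
13. not q, w2
Accessibility: w0Rw0, w0Rw1, w0Rw2, w1Rw0, w1Rw1, w1Rw2, w2Rw0, w2Rw1, w2Rw2
Branch closes: q and not q both at w2.
Every branch closes; the branch above is one of them.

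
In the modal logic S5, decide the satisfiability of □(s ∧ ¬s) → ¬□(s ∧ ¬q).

1. □(s ∧ ¬s) → ¬□(s ∧ ¬q), w0
2. ¬□(s ∧ ¬q), w0   [→-rule on 1 (branches; this branch)]
3. ¬(s ∧ ¬q), w1   [¬□-rule on 2: fresh world w1, w0Rw1]
4. q, w1   [¬∧-rule on 3 (branches; this branch)]
Accessibility: w0Rw0, w0Rw1, w1Rw0, w1Rw1

Yes, satisfiable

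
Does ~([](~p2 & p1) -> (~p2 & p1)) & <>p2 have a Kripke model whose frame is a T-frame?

1. ~([](~p2 & p1) -> (~p2 & p1)) & <>p2, 0
2. ~([](~p2 & p1) -> (~p2 & p1)), 0   [&-rule on 1]
3. <>p2, 0   [&-rule on 1]
4. [](~p2 & p1), 0   [~->-rule on 2]
5. ~(~p2 & p1), 0   [~->-rule on 2]
6. ~p2 & p1, 0   [[]-rule on 4 via 0R0]
7. ~p2, 0   [&-rule on 6]
8. p1, 0   [&-rule on 6]
9. ~p1, 0   [~&-rule on 5 (branches; this branch)]
Accessibility: 0R0
Branch closes: p1 and ~p1 both at 0.
(One branch shown.) All branches close.

No, unsatisfiable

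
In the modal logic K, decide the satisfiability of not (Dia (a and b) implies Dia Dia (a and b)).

Yes, satisfiable

1. not (Dia (a and b) implies Dia Dia (a and b)), u
2. Dia (a and b), u
3. not Dia Dia (a and b), u
4. a and b, v
5. a, v
6. b, v
7. not Dia (a and b), v
Accessibility: uRv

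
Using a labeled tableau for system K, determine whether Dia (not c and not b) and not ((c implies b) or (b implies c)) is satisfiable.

No, unsatisfiable

1. Dia (not c and not b) and not ((c implies b) or (b implies c)), 0
2. Dia (not c and not b), 0
3. not ((c implies b) or (b implies c)), 0
4. not (c implies b), 0
5. not (b implies c), 0
6. c, 0
7. not b, 0
8. b, 0
9. not c, 0
Branch closes: b and not b both at 0.
All branches of the tableau close; one closing branch shown above.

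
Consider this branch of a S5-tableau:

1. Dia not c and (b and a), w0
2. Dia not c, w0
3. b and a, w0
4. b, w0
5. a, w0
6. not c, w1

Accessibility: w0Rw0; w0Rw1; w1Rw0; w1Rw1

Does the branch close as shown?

No world carries both an atom and its negation.

No, open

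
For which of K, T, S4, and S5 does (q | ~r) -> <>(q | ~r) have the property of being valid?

T, S4, S5

T-tableau for the negation ~((q | ~r) -> <>(q | ~r)):
1. ~((q | ~r) -> <>(q | ~r)), w0
2. q | ~r, w0
3. ~<>(q | ~r), w0
4. ~(q | ~r), w0
5. ~q, w0
6. r, w0
7. ~r, w0
Accessibility: w0Rw0
Branch closes: r and ~r both at w0.
Every branch closes (one shown): valid in T, hence also in S4, S5 (every theorem of T is a theorem of S4 and S5).
K-tableau for the negation ~((q | ~r) -> <>(q | ~r)):
1. ~((q | ~r) -> <>(q | ~r)), w0
2. q | ~r, w0
3. ~<>(q | ~r), w0
4. ~r, w0
Complete open branch: countermodel on a K-frame, so not valid in K.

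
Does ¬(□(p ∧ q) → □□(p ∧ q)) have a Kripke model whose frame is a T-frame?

1. ¬(□(p ∧ q) → □□(p ∧ q)), u
2. □(p ∧ q), u   [¬→-rule on 1]
3. ¬□□(p ∧ q), u   [¬→-rule on 1]
4. p ∧ q, u   [□-rule on 2 via uRu]
5. p, u   [∧-rule on 4]
6. q, u   [∧-rule on 4]
7. ¬□(p ∧ q), v   [¬□-rule on 3: fresh world v, uRv]
8. p ∧ q, v   [□-rule on 2 via uRv]
9. p, v   [∧-rule on 8]
10. q, v   [∧-rule on 8]
11. ¬(p ∧ q), w   [¬□-rule on 7: fresh world w, vRw]
12. ¬q, w   [¬∧-rule on 11 (branches; this branch)]
Accessibility: uRu, uRv, vRv, vRw, wRw

Satisfiable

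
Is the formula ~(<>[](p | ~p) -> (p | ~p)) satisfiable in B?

1. ~(<>[](p | ~p) -> (p | ~p)), u
2. <>[](p | ~p), u   [~->-rule on 1]
3. ~(p | ~p), u   [~->-rule on 1]
4. ~p, u   [~|-rule on 3]
5. p, u   [~|-rule on 3]
Accessibility: uRu
Branch closes: p and ~p both at u.
(One branch shown.) All branches close.

Unsatisfiable (every branch closes)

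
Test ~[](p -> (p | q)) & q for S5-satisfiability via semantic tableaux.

1. ~[](p -> (p | q)) & q, u
2. ~[](p -> (p | q)), u
3. q, u
4. ~(p -> (p | q)), v
5. p, v
6. ~(p | q), v
7. ~p, v
8. ~q, v
Accessibility: uRu, uRv, vRu, vRv
Branch closes: p and ~p both at v.
All branches of the tableau close; one closing branch shown above.

Unsatisfiable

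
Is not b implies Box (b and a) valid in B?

Not valid

Tableau for the negation not (not b implies Box (b and a)):
1. not (not b implies Box (b and a)), 0
2. not b, 0   [neg-implies-rule on 1]
3. not Box (b and a), 0   [neg-implies-rule on 1]
4. not (b and a), 1   [neg-Box-rule on 3: fresh world 1, 0R1]
5. not a, 1   [neg-and-rule on 4 (branches; this branch)]
Accessibility: 0R0, 0R1, 1R0, 1R1
The negation has an open branch (countermodel exists).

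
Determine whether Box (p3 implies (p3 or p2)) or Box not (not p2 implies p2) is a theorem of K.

Tableau for the negation not (Box (p3 implies (p3 or p2)) or Box not (not p2 implies p2)):
1. not (Box (p3 implies (p3 or p2)) or Box not (not p2 implies p2)), w0
2. not Box (p3 implies (p3 or p2)), w0
3. not Box not (not p2 implies p2), w0
4. not (p3 implies (p3 or p2)), w1
5. p3, w1
6. not (p3 or p2), w1
7. not p3, w1
8. not p2, w1
Accessibility: w0Rw1
Branch closes: p3 and not p3 both at w1.
Every branch of the negation's tableau closes; the branch above is one of them.

Valid in K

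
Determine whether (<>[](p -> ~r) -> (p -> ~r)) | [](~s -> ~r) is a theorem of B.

Tableau for the negation ~((<>[](p -> ~r) -> (p -> ~r)) | [](~s -> ~r)):
1. ~((<>[](p -> ~r) -> (p -> ~r)) | [](~s -> ~r)), w0
2. ~(<>[](p -> ~r) -> (p -> ~r)), w0
3. ~[](~s -> ~r), w0
4. <>[](p -> ~r), w0
5. ~(p -> ~r), w0
6. p, w0
7. r, w0
8. ~(~s -> ~r), w1
9. ~s, w1
10. r, w1
11. [](p -> ~r), w2
12. p -> ~r, w0
13. p -> ~r, w2
14. ~r, w0
Accessibility: w0Rw0, w0Rw1, w0Rw2, w1Rw0, w1Rw1, w2Rw0, w2Rw2
Branch closes: r and ~r both at w0.
Every branch of the negation's tableau closes; the branch above is one of them.

Valid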